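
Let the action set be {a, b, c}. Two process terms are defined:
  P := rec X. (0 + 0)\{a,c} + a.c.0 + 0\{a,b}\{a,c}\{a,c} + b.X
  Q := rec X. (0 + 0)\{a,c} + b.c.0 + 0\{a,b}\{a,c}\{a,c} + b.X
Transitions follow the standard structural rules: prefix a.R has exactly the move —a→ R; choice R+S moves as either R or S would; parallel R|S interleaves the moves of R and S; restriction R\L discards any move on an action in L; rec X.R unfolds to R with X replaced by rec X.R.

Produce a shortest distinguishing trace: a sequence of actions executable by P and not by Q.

P's transition system — 3 states:
  p0 = rec X. (0 + 0)\{a,c} + a.c.0 + 0\{a,b}\{a,c}\{a,c} + b.X → ··a··> p1, ··b··> p0
  p1 = c.0 → ··c··> p2
  p2 = 0 → ·
Q's transition system — 3 states:
  q0 = rec X. (0 + 0)\{a,c} + b.c.0 + 0\{a,b}\{a,c}\{a,c} + b.X → ··b··> q0, ··b··> q1
  q1 = c.0 → ··c··> q2
  q2 = 0 → ·
Trace ⟨a⟩ through P, begin at {p0}:
  after a @ step 1: {p1}
  ✓ P
Trace ⟨a⟩ through Q, begin at {q0}:
  after a @ step 1: no successor for Q

a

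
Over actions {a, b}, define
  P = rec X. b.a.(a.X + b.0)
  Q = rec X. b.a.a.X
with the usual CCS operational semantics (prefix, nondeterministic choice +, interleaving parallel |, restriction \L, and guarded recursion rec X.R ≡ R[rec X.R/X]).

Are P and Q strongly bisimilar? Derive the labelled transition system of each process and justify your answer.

LTS(P): 4 reachable states
  s0 = rec X. b.a.(a.X + b.0) ⊢ -b-> s1
  s1 = a.(a.(rec X. b.a.(a.X + b.0)) + b.0) ⊢ -a-> s2
  s2 = a.(rec X. b.a.(a.X + b.0)) + b.0 ⊢ -a-> s0, -b-> s3
  s3 = 0 ⊢ ∅
LTS(Q): 3 reachable states
  t0 = rec X. b.a.a.X ⊢ -b-> t1
  t1 = a.a.(rec X. b.a.a.X) ⊢ -a-> t2
  t2 = a.(rec X. b.a.a.X) ⊢ -a-> t0
Partition-refinement fixed point:
  B0 = {s0}
  B1 = {s1}
  B2 = {s2}
  B3 = {s3}
  B4 = {t0}
  B5 = {t1}
  B6 = {t2}
s0 ∈ B0, t0 ∈ B4 → different blocks

NO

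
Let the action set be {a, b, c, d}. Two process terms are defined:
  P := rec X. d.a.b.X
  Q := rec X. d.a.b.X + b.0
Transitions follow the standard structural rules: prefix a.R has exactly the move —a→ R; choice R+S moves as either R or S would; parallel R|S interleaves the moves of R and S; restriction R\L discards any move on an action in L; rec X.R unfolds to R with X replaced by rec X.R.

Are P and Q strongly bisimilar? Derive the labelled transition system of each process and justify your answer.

P ≁ Q

LTS(P): 3 reachable states
  u0 = rec X. d.a.b.X has moves =d=> u1
  u1 = a.b.(rec X. d.a.b.X) has moves =a=> u2
  u2 = b.(rec X. d.a.b.X) has moves =b=> u0
LTS(Q): 4 reachable states
  v0 = rec X. d.a.b.X + b.0 has moves =b=> v1, =d=> v2
  v1 = 0 has moves stopped
  v2 = a.b.(rec X. d.a.b.X + b.0) has moves =a=> v3
  v3 = b.(rec X. d.a.b.X + b.0) has moves =b=> v0
Bisimilarity quotient blocks:
  B0 = {u0}
  B1 = {u1}
  B2 = {u2}
  B3 = {v0}
  B4 = {v1}
  B5 = {v2}
  B6 = {v3}
u0 ∈ B0, v0 ∈ B3 → different blocks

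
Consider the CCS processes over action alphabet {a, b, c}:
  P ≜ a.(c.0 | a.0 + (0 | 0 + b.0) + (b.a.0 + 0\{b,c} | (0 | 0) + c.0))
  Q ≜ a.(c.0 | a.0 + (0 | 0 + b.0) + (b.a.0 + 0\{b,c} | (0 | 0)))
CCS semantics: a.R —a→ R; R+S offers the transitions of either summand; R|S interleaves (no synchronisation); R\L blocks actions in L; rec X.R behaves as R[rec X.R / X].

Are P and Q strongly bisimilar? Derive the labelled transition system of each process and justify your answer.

not bisimilar

Reachable graph of P (7 states):
  s0 = a.(c.0 | a.0 + (0 | 0 + b.0) + (b.a.0 + 0\{b,c} | (0 | 0) + c.0)) has moves ··a··> s1
  s1 = c.0 | a.0 + (0 | 0 + b.0) + (b.a.0 + 0\{b,c} | (0 | 0) + c.0) has moves ··a··> s2, ··b··> s3, ··b··> s4, ··c··> s3, ··c··> s5
  s2 = c.0 | 0 has moves ··c··> s6
  s3 = 0 has moves deadlocked
  s4 = a.0 has moves ··a··> s3
  s5 = 0 | a.0 has moves ··a··> s6
  s6 = 0 | 0 has moves deadlocked
Reachable graph of Q (7 states):
  t0 = a.(c.0 | a.0 + (0 | 0 + b.0) + (b.a.0 + 0\{b,c} | (0 | 0))) has moves ··a··> t1
  t1 = c.0 | a.0 + (0 | 0 + b.0) + (b.a.0 + 0\{b,c} | (0 | 0)) has moves ··a··> t2, ··b··> t3, ··b··> t4, ··c··> t5
  t2 = c.0 | 0 has moves ··c··> t6
  t3 = 0 has moves deadlocked
  t4 = a.0 has moves ··a··> t3
  t5 = 0 | a.0 has moves ··a··> t6
  t6 = 0 | 0 has moves deadlocked
Bisimilarity quotient blocks:
  B0 = {s0}
  B1 = {s1}
  B2 = {s2, t2}
  B3 = {s3, s6, t3, t6}
  B4 = {s4, s5, t4, t5}
  B5 = {t0}
  B6 = {t1}
s0 ∈ B0, t0 ∈ B5 → different blocks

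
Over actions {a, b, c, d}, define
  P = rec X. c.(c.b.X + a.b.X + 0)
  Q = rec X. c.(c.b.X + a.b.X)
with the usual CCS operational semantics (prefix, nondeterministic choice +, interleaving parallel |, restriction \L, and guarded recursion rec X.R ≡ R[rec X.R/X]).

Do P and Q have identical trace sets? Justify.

P's transition system — 3 states:
  s0 = rec X. c.(c.b.X + a.b.X + 0) has moves -c-> s1
  s1 = c.b.(rec X. c.(c.b.X + a.b.X + 0)) + a.b.(rec X. c.(c.b.X + a.b.X + 0)) + 0 has moves -a-> s2, -c-> s2
  s2 = b.(rec X. c.(c.b.X + a.b.X + 0)) has moves -b-> s0
Q's transition system — 3 states:
  t0 = rec X. c.(c.b.X + a.b.X) has moves -c-> t1
  t1 = c.b.(rec X. c.(c.b.X + a.b.X)) + a.b.(rec X. c.(c.b.X + a.b.X)) has moves -a-> t2, -c-> t2
  t2 = b.(rec X. c.(c.b.X + a.b.X)) has moves -b-> t0
Bisimilarity quotient blocks:
  B0 = {s0, t0}
  B1 = {s1, t1}
  B2 = {s2, t2}
s0 ∈ B0, t0 ∈ B0 → same block
Bisimilar ⇒ trace-equivalent.

YES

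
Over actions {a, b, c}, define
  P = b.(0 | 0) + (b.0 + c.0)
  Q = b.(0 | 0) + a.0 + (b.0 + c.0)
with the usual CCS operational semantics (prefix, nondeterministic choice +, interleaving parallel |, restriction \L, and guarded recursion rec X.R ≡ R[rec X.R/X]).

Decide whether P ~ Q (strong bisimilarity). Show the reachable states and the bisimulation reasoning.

Reachable graph of P (3 states):
  u0 = b.(0 | 0) + (b.0 + c.0) ⊢ =b=> u1, =b=> u2, =c=> u1
  u1 = 0 ⊢ stopped
  u2 = 0 | 0 ⊢ stopped
Reachable graph of Q (3 states):
  v0 = b.(0 | 0) + a.0 + (b.0 + c.0) ⊢ =a=> v1, =b=> v1, =b=> v2, =c=> v1
  v1 = 0 ⊢ stopped
  v2 = 0 | 0 ⊢ stopped
Coarsest stable partition (strong bisimilarity classes):
  B0 = {u0}
  B1 = {u1, u2, v1, v2}
  B2 = {v0}
u0 ∈ B0, v0 ∈ B2 → different blocks

NO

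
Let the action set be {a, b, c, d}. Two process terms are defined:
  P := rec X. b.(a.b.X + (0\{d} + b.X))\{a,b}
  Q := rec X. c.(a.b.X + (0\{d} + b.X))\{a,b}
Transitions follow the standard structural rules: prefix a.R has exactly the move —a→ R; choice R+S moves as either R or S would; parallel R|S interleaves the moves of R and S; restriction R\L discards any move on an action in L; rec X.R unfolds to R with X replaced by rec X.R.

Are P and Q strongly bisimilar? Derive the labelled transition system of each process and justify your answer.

Reachable graph of P (2 states):
  m0 = rec X. b.(a.b.X + (0\{d} + b.X))\{a,b} has moves -b-> m1
  m1 = (a.b.(rec X. b.(a.b.X + (0\{d} + b.X))\{a,b}) + (0\{d} + b.(rec X. b.(a.b.X + (0\{d} + b.X))\{a,b})))\{a,b} has moves (no moves)
Reachable graph of Q (2 states):
  n0 = rec X. c.(a.b.X + (0\{d} + b.X))\{a,b} has moves -c-> n1
  n1 = (a.b.(rec X. c.(a.b.X + (0\{d} + b.X))\{a,b}) + (0\{d} + b.(rec X. c.(a.b.X + (0\{d} + b.X))\{a,b})))\{a,b} has moves (no moves)
Partition-refinement fixed point:
  B0 = {m0}
  B1 = {m1, n1}
  B2 = {n0}
m0 ∈ B0, n0 ∈ B2 → different blocks

not bisimilar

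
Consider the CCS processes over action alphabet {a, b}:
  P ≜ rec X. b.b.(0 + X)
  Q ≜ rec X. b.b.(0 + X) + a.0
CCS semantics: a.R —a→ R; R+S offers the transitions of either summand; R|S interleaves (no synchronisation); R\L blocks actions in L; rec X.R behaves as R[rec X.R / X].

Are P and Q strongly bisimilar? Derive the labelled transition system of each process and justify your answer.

LTS(P): 3 reachable states
  m0 = rec X. b.b.(0 + X) → ··b··> m1
  m1 = b.(0 + (rec X. b.b.(0 + X))) → ··b··> m2
  m2 = 0 + (rec X. b.b.(0 + X)) → ··b··> m1
LTS(Q): 4 reachable states
  n0 = rec X. b.b.(0 + X) + a.0 → ··a··> n1, ··b··> n2
  n1 = 0 → ∅
  n2 = b.(0 + (rec X. b.b.(0 + X) + a.0)) → ··b··> n3
  n3 = 0 + (rec X. b.b.(0 + X) + a.0) → ··a··> n1, ··b··> n2
Bisimilarity quotient blocks:
  B0 = {m0, m1, m2}
  B1 = {n0, n3}
  B2 = {n1}
  B3 = {n2}
m0 ∈ B0, n0 ∈ B1 → different blocks

not bisimilar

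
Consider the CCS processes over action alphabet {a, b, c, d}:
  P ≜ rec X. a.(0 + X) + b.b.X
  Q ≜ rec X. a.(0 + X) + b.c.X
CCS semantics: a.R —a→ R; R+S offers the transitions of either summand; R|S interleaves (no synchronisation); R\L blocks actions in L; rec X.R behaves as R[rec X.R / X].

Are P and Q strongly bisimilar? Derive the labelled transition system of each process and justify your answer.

NO

P's transition system — 3 states:
  u0 = rec X. a.(0 + X) + b.b.X | --a--▸ u1, --b--▸ u2
  u1 = 0 + (rec X. a.(0 + X) + b.b.X) | --a--▸ u1, --b--▸ u2
  u2 = b.(rec X. a.(0 + X) + b.b.X) | --b--▸ u0
Q's transition system — 3 states:
  v0 = rec X. a.(0 + X) + b.c.X | --a--▸ v1, --b--▸ v2
  v1 = 0 + (rec X. a.(0 + X) + b.c.X) | --a--▸ v1, --b--▸ v2
  v2 = c.(rec X. a.(0 + X) + b.c.X) | --c--▸ v0
Partition-refinement fixed point:
  B0 = {u0, u1}
  B1 = {u2}
  B2 = {v0, v1}
  B3 = {v2}
u0 ∈ B0, v0 ∈ B2 → different blocks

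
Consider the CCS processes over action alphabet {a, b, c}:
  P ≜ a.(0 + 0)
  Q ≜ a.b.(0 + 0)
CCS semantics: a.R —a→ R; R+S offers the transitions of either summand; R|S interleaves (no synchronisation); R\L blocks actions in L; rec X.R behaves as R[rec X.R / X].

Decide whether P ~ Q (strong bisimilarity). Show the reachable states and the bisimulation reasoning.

P's transition system — 2 states:
  p0 = a.(0 + 0) | —a→ p1
  p1 = 0 + 0 | deadlocked
Q's transition system — 3 states:
  q0 = a.b.(0 + 0) | —a→ q1
  q1 = b.(0 + 0) | —b→ q2
  q2 = 0 + 0 | deadlocked
Bisimilarity quotient blocks:
  B0 = {p0}
  B1 = {p1, q2}
  B2 = {q0}
  B3 = {q1}
p0 ∈ B0, q0 ∈ B2 → different blocks

not bisimilar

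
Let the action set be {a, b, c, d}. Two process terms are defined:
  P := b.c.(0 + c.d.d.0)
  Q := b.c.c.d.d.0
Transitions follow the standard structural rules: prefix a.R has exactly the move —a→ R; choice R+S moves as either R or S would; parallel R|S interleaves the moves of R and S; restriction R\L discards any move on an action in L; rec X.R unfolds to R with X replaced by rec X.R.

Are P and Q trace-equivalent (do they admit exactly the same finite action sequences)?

traces(P) = traces(Q)

P's transition system — 6 states:
  u0 = b.c.(0 + c.d.d.0) → --b--▸ u1
  u1 = c.(0 + c.d.d.0) → --c--▸ u2
  u2 = 0 + c.d.d.0 → --c--▸ u3
  u3 = d.d.0 → --d--▸ u4
  u4 = d.0 → --d--▸ u5
  u5 = 0 → ·
Q's transition system — 6 states:
  v0 = b.c.c.d.d.0 → --b--▸ v1
  v1 = c.c.d.d.0 → --c--▸ v2
  v2 = c.d.d.0 → --c--▸ v3
  v3 = d.d.0 → --d--▸ v4
  v4 = d.0 → --d--▸ v5
  v5 = 0 → ·
Partition-refinement fixed point:
  B0 = {u0, v0}
  B1 = {u1, v1}
  B2 = {u2, v2}
  B3 = {u3, v3}
  B4 = {u4, v4}
  B5 = {u5, v5}
u0 ∈ B0, v0 ∈ B0 → same block
Bisimilar ⇒ trace-equivalent.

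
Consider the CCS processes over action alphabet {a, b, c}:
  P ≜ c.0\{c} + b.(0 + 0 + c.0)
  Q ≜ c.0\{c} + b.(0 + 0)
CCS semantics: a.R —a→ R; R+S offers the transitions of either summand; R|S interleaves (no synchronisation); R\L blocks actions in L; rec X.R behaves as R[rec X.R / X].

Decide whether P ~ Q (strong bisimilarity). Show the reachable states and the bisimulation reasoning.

LTS(P): 4 reachable states
  p0 = c.0\{c} + b.(0 + 0 + c.0) ⊢ -b-> p1, -c-> p2
  p1 = 0 + 0 + c.0 ⊢ -c-> p3
  p2 = 0\{c} ⊢ (no moves)
  p3 = 0 ⊢ (no moves)
LTS(Q): 3 reachable states
  q0 = c.0\{c} + b.(0 + 0) ⊢ -b-> q1, -c-> q2
  q1 = 0 + 0 ⊢ (no moves)
  q2 = 0\{c} ⊢ (no moves)
Bisimilarity quotient blocks:
  B0 = {p0}
  B1 = {p1}
  B2 = {p2, p3, q1, q2}
  B3 = {q0}
p0 ∈ B0, q0 ∈ B3 → different blocks

P ≁ Q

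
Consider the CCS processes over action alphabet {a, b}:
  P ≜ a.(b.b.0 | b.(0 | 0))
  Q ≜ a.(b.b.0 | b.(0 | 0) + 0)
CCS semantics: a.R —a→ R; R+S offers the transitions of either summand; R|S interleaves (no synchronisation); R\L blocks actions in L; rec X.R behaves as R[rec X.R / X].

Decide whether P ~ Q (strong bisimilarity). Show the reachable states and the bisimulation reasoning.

LTS(P): 7 reachable states
  m0 = a.(b.b.0 | b.(0 | 0)) → —a→ m1
  m1 = b.b.0 | b.(0 | 0) → —b→ m2, —b→ m3
  m2 = b.0 | b.(0 | 0) → —b→ m4, —b→ m5
  m3 = b.b.0 | (0 | 0) → —b→ m5
  m4 = 0 | b.(0 | 0) → —b→ m6
  m5 = b.0 | (0 | 0) → —b→ m6
  m6 = 0 | (0 | 0) → ∅
LTS(Q): 7 reachable states
  n0 = a.(b.b.0 | b.(0 | 0) + 0) → —a→ n1
  n1 = b.b.0 | b.(0 | 0) + 0 → —b→ n2, —b→ n3
  n2 = b.0 | b.(0 | 0) → —b→ n4, —b→ n5
  n3 = b.b.0 | (0 | 0) → —b→ n5
  n4 = 0 | b.(0 | 0) → —b→ n6
  n5 = b.0 | (0 | 0) → —b→ n6
  n6 = 0 | (0 | 0) → ∅
Coarsest stable partition (strong bisimilarity classes):
  B0 = {m0, n0}
  B1 = {m1, n1}
  B2 = {m2, m3, n2, n3}
  B3 = {m4, m5, n4, n5}
  B4 = {m6, n6}
m0 ∈ B0, n0 ∈ B0 → same block

P ~ Q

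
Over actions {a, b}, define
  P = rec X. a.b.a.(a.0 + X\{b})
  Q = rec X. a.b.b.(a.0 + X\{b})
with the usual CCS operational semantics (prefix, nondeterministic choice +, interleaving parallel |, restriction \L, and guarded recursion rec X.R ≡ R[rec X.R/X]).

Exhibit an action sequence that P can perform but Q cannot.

aba

Reachable graph of P (6 states):
  u0 = rec X. a.b.a.(a.0 + X\{b}) → =a=> u1
  u1 = b.a.(a.0 + (rec X. a.b.a.(a.0 + X\{b}))\{b}) → =b=> u2
  u2 = a.(a.0 + (rec X. a.b.a.(a.0 + X\{b}))\{b}) → =a=> u3
  u3 = a.0 + (rec X. a.b.a.(a.0 + X\{b}))\{b} → =a=> u4, =a=> u5
  u4 = (b.a.(a.0 + (rec X. a.b.a.(a.0 + X\{b}))\{b}))\{b} → ·
  u5 = 0 → ·
Reachable graph of Q (6 states):
  v0 = rec X. a.b.b.(a.0 + X\{b}) → =a=> v1
  v1 = b.b.(a.0 + (rec X. a.b.b.(a.0 + X\{b}))\{b}) → =b=> v2
  v2 = b.(a.0 + (rec X. a.b.b.(a.0 + X\{b}))\{b}) → =b=> v3
  v3 = a.0 + (rec X. a.b.b.(a.0 + X\{b}))\{b} → =a=> v4, =a=> v5
  v4 = (b.b.(a.0 + (rec X. a.b.b.(a.0 + X\{b}))\{b}))\{b} → ·
  v5 = 0 → ·
Trace ⟨aba⟩ through P, begin at {u0}:
  after a @ step 1: {u1}
  after b @ step 2: {u2}
  after a @ step 3: {u3}
  — P admits the full trace.
Trace ⟨aba⟩ through Q, begin at {v0}:
  after a @ step 1: {v1}
  after b @ step 2: {v2}
  after a @ step 3: no successor for Q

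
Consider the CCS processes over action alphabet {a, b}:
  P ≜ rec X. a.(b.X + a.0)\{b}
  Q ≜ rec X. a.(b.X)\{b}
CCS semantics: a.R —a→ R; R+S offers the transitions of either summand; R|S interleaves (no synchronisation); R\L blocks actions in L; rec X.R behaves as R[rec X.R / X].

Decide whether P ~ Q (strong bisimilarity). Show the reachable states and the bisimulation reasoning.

Reachable graph of P (3 states):
  u0 = rec X. a.(b.X + a.0)\{b} ⊢ —a→ u1
  u1 = (b.(rec X. a.(b.X + a.0)\{b}) + a.0)\{b} ⊢ —a→ u2
  u2 = 0\{b} ⊢ ·
Reachable graph of Q (2 states):
  v0 = rec X. a.(b.X)\{b} ⊢ —a→ v1
  v1 = (b.(rec X. a.(b.X)\{b}))\{b} ⊢ ·
Partition-refinement fixed point:
  B0 = {u0}
  B1 = {u1, v0}
  B2 = {u2, v1}
u0 ∈ B0, v0 ∈ B1 → different blocks

P ≁ Q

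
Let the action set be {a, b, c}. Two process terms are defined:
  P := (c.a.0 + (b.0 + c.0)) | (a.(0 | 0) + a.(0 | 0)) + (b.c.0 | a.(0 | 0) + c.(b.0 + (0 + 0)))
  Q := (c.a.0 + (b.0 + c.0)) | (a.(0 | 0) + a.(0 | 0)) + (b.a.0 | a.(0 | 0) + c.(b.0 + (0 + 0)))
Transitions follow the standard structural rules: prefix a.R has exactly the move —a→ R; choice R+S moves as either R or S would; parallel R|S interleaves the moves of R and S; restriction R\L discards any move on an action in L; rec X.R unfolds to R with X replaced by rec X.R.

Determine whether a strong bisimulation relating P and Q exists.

NO

Reachable graph of P (12 states):
  m0 = (c.a.0 + (b.0 + c.0)) | (a.(0 | 0) + a.(0 | 0)) + (b.c.0 | a.(0 | 0) + c.(b.0 + (0 + 0))) :: --a--▸ m1, --a--▸ m2, --b--▸ m3, --b--▸ m4, --c--▸ m3, --c--▸ m5, --c--▸ m6
  m1 = (c.a.0 + (b.0 + c.0)) | (0 | 0) :: --b--▸ m7, --c--▸ m7, --c--▸ m8
  m2 = b.c.0 | (0 | 0) :: --b--▸ m9
  m3 = 0 | (a.(0 | 0) + a.(0 | 0)) :: --a--▸ m7
  m4 = c.0 | a.(0 | 0) :: --a--▸ m9, --c--▸ m10
  m5 = a.0 | (a.(0 | 0) + a.(0 | 0)) :: --a--▸ m3, --a--▸ m8
  m6 = b.0 + (0 + 0) :: --b--▸ m11
  m7 = 0 | (0 | 0) :: ·
  m8 = a.0 | (0 | 0) :: --a--▸ m7
  m9 = c.0 | (0 | 0) :: --c--▸ m7
  m10 = 0 | a.(0 | 0) :: --a--▸ m7
  m11 = 0 :: ·
Reachable graph of Q (11 states):
  n0 = (c.a.0 + (b.0 + c.0)) | (a.(0 | 0) + a.(0 | 0)) + (b.a.0 | a.(0 | 0) + c.(b.0 + (0 + 0))) :: --a--▸ n1, --a--▸ n2, --b--▸ n3, --b--▸ n4, --c--▸ n3, --c--▸ n5, --c--▸ n6
  n1 = (c.a.0 + (b.0 + c.0)) | (0 | 0) :: --b--▸ n7, --c--▸ n7, --c--▸ n8
  n2 = b.a.0 | (0 | 0) :: --b--▸ n8
  n3 = 0 | (a.(0 | 0) + a.(0 | 0)) :: --a--▸ n7
  n4 = a.0 | a.(0 | 0) :: --a--▸ n8, --a--▸ n9
  n5 = a.0 | (a.(0 | 0) + a.(0 | 0)) :: --a--▸ n3, --a--▸ n8
  n6 = b.0 + (0 + 0) :: --b--▸ n10
  n7 = 0 | (0 | 0) :: ·
  n8 = a.0 | (0 | 0) :: --a--▸ n7
  n9 = 0 | a.(0 | 0) :: --a--▸ n7
  n10 = 0 :: ·
Partition-refinement fixed point:
  B0 = {m0}
  B1 = {m2}
  B2 = {m9}
  B3 = {m11, m7, n10, n7}
  B4 = {m10, m3, m8, n3, n8, n9}
  B5 = {m6, n6}
  B6 = {m1, n1}
  B7 = {m4}
  B8 = {m5, n4, n5}
  B9 = {n0}
  B10 = {n2}
m0 ∈ B0, n0 ∈ B9 → different blocks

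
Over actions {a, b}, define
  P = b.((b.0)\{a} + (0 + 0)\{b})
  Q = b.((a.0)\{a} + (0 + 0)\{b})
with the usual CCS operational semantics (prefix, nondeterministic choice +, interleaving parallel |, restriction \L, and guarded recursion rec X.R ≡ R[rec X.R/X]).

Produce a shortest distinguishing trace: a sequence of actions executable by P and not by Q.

P's transition system — 3 states:
  s0 = b.((b.0)\{a} + (0 + 0)\{b}) has moves =b=> s1
  s1 = (b.0)\{a} + (0 + 0)\{b} has moves =b=> s2
  s2 = 0\{a} has moves ∅
Q's transition system — 2 states:
  t0 = b.((a.0)\{a} + (0 + 0)\{b}) has moves =b=> t1
  t1 = (a.0)\{a} + (0 + 0)\{b} has moves ∅
Executing bb from P (initial set {s0}):
  [1] b ⇒ {s1}
  [2] b ⇒ {s2}
  — P admits the full trace.
Executing bb from Q (initial set {t0}):
  [1] b ⇒ {t1}
  [2] b ⇒ no successor for Q

bb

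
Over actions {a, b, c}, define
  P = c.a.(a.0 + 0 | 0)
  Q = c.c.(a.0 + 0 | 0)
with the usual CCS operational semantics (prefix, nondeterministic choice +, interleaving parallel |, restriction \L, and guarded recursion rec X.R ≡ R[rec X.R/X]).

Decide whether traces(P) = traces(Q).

traces(P) ≠ traces(Q) — witness ⟨ca⟩

Reachable graph of P (4 states):
  m0 = c.a.(a.0 + 0 | 0) :: --c--▸ m1
  m1 = a.(a.0 + 0 | 0) :: --a--▸ m2
  m2 = a.0 + 0 | 0 :: --a--▸ m3
  m3 = 0 :: ∅
Reachable graph of Q (4 states):
  n0 = c.c.(a.0 + 0 | 0) :: --c--▸ n1
  n1 = c.(a.0 + 0 | 0) :: --c--▸ n2
  n2 = a.0 + 0 | 0 :: --a--▸ n3
  n3 = 0 :: ∅
Trace ⟨ca⟩ through P, begin at {m0}:
  step 1 (c): {m1}
  step 2 (a): {m2}
  — P admits the full trace.
Trace ⟨ca⟩ through Q, begin at {n0}:
  step 1 (c): {n1}
  step 2 (a): ∅ (Q stuck)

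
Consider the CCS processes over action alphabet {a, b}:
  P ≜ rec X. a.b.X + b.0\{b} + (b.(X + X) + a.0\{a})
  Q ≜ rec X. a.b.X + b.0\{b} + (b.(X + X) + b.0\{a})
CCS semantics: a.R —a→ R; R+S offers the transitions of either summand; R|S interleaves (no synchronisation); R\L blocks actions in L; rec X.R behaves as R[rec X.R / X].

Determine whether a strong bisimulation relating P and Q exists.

LTS(P): 5 reachable states
  s0 = rec X. a.b.X + b.0\{b} + (b.(X + X) + a.0\{a}) has moves —a→ s1, —a→ s2, —b→ s3, —b→ s4
  s1 = 0\{a} has moves ∅
  s2 = b.(rec X. a.b.X + b.0\{b} + (b.(X + X) + a.0\{a})) has moves —b→ s0
  s3 = (rec X. a.b.X + b.0\{b} + (b.(X + X) + a.0\{a})) + (rec X. a.b.X + b.0\{b} + (b.(X + X) + a.0\{a})) has moves —a→ s1, —a→ s2, —b→ s3, —b→ s4
  s4 = 0\{b} has moves ∅
LTS(Q): 5 reachable states
  t0 = rec X. a.b.X + b.0\{b} + (b.(X + X) + b.0\{a}) has moves —a→ t1, —b→ t2, —b→ t3, —b→ t4
  t1 = b.(rec X. a.b.X + b.0\{b} + (b.(X + X) + b.0\{a})) has moves —b→ t0
  t2 = (rec X. a.b.X + b.0\{b} + (b.(X + X) + b.0\{a})) + (rec X. a.b.X + b.0\{b} + (b.(X + X) + b.0\{a})) has moves —a→ t1, —b→ t2, —b→ t3, —b→ t4
  t3 = 0\{a} has moves ∅
  t4 = 0\{b} has moves ∅
Coarsest stable partition (strong bisimilarity classes):
  B0 = {s0, s3}
  B1 = {s1, s4, t3, t4}
  B2 = {s2}
  B3 = {t0, t2}
  B4 = {t1}
s0 ∈ B0, t0 ∈ B3 → different blocks

NO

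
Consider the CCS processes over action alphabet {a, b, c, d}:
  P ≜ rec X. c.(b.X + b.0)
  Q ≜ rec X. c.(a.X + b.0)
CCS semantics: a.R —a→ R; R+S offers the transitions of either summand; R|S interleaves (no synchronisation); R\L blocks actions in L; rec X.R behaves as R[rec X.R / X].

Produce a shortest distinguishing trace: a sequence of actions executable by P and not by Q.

LTS(P): 3 reachable states
  m0 = rec X. c.(b.X + b.0) has moves --c--▸ m1
  m1 = b.(rec X. c.(b.X + b.0)) + b.0 has moves --b--▸ m0, --b--▸ m2
  m2 = 0 has moves stopped
LTS(Q): 3 reachable states
  n0 = rec X. c.(a.X + b.0) has moves --c--▸ n1
  n1 = a.(rec X. c.(a.X + b.0)) + b.0 has moves --a--▸ n0, --b--▸ n2
  n2 = 0 has moves stopped
Run σ = ⟨cbc⟩ on P: start {m0}
  after c @ step 1: {m1}
  after b @ step 2: {m0, m2}
  after c @ step 3: {m1}
  P completes σ.
Run σ = ⟨cbc⟩ on Q: start {n0}
  after c @ step 1: {n1}
  after b @ step 2: {n2}
  after c @ step 3: ∅  — Q cannot continue

cbc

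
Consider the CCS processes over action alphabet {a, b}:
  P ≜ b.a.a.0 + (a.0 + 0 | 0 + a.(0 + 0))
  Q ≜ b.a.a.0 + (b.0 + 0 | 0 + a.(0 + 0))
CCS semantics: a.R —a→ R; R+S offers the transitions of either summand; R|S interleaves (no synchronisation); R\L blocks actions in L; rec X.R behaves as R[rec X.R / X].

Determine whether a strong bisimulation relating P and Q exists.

P ≁ Q

Reachable graph of P (5 states):
  m0 = b.a.a.0 + (a.0 + 0 | 0 + a.(0 + 0)) :: ··a··> m1, ··a··> m2, ··b··> m3
  m1 = 0 :: (no moves)
  m2 = 0 + 0 :: (no moves)
  m3 = a.a.0 :: ··a··> m4
  m4 = a.0 :: ··a··> m1
Reachable graph of Q (5 states):
  n0 = b.a.a.0 + (b.0 + 0 | 0 + a.(0 + 0)) :: ··a··> n1, ··b··> n2, ··b··> n3
  n1 = 0 + 0 :: (no moves)
  n2 = 0 :: (no moves)
  n3 = a.a.0 :: ··a··> n4
  n4 = a.0 :: ··a··> n2
Partition-refinement fixed point:
  B0 = {m0}
  B1 = {m1, m2, n1, n2}
  B2 = {m3, n3}
  B3 = {m4, n4}
  B4 = {n0}
m0 ∈ B0, n0 ∈ B4 → different blocks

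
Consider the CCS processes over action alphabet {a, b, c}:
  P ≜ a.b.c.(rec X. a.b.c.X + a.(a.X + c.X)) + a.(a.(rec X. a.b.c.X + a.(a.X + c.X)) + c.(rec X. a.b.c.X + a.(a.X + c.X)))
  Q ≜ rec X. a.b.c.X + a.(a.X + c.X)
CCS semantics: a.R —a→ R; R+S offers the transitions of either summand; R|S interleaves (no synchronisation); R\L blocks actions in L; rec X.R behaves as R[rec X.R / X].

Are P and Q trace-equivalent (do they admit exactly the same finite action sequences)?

P's transition system — 5 states:
  s0 = a.b.c.(rec X. a.b.c.X + a.(a.X + c.X)) + a.(a.(rec X. a.b.c.X + a.(a.X + c.X)) + c.(rec X. a.b.c.X + a.(a.X + c.X))) → =a=> s1, =a=> s2
  s1 = a.(rec X. a.b.c.X + a.(a.X + c.X)) + c.(rec X. a.b.c.X + a.(a.X + c.X)) → =a=> s3, =c=> s3
  s2 = b.c.(rec X. a.b.c.X + a.(a.X + c.X)) → =b=> s4
  s3 = rec X. a.b.c.X + a.(a.X + c.X) → =a=> s1, =a=> s2
  s4 = c.(rec X. a.b.c.X + a.(a.X + c.X)) → =c=> s3
Q's transition system — 4 states:
  t0 = rec X. a.b.c.X + a.(a.X + c.X) → =a=> t1, =a=> t2
  t1 = a.(rec X. a.b.c.X + a.(a.X + c.X)) + c.(rec X. a.b.c.X + a.(a.X + c.X)) → =a=> t0, =c=> t0
  t2 = b.c.(rec X. a.b.c.X + a.(a.X + c.X)) → =b=> t3
  t3 = c.(rec X. a.b.c.X + a.(a.X + c.X)) → =c=> t0
Bisimilarity quotient blocks:
  B0 = {s0, s3, t0}
  B1 = {s1, t1}
  B2 = {s2, t2}
  B3 = {s4, t3}
s0 ∈ B0, t0 ∈ B0 → same block
Bisimilar ⇒ trace-equivalent.

traces(P) = traces(Q)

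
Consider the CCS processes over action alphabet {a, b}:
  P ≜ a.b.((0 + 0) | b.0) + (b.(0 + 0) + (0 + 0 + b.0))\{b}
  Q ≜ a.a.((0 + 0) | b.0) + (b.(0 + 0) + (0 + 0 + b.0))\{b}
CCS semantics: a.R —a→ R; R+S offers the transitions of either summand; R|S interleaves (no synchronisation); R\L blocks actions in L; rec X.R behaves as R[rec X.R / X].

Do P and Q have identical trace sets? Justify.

trace-distinct — witness ⟨ab⟩

LTS(P): 4 reachable states
  m0 = a.b.((0 + 0) | b.0) + (b.(0 + 0) + (0 + 0 + b.0))\{b} ⊢ =a=> m1
  m1 = b.((0 + 0) | b.0) ⊢ =b=> m2
  m2 = (0 + 0) | b.0 ⊢ =b=> m3
  m3 = (0 + 0) | 0 ⊢ stopped
LTS(Q): 4 reachable states
  n0 = a.a.((0 + 0) | b.0) + (b.(0 + 0) + (0 + 0 + b.0))\{b} ⊢ =a=> n1
  n1 = a.((0 + 0) | b.0) ⊢ =a=> n2
  n2 = (0 + 0) | b.0 ⊢ =b=> n3
  n3 = (0 + 0) | 0 ⊢ stopped
Executing ab from P (initial set {m0}):
  [1] a ⇒ {m1}
  [2] b ⇒ {m2}
  ✓ P
Executing ab from Q (initial set {n0}):
  [1] a ⇒ {n1}
  [2] b ⇒ ∅ (Q stuck)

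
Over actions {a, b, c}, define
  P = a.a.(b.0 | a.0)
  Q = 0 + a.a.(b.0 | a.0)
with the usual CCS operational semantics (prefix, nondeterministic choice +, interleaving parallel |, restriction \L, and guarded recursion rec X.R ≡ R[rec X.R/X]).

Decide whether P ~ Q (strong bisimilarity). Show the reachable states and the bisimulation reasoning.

YES

LTS(P): 6 reachable states
  s0 = a.a.(b.0 | a.0) has moves =a=> s1
  s1 = a.(b.0 | a.0) has moves =a=> s2
  s2 = b.0 | a.0 has moves =a=> s3, =b=> s4
  s3 = b.0 | 0 has moves =b=> s5
  s4 = 0 | a.0 has moves =a=> s5
  s5 = 0 | 0 has moves ∅
LTS(Q): 6 reachable states
  t0 = 0 + a.a.(b.0 | a.0) has moves =a=> t1
  t1 = a.(b.0 | a.0) has moves =a=> t2
  t2 = b.0 | a.0 has moves =a=> t3, =b=> t4
  t3 = b.0 | 0 has moves =b=> t5
  t4 = 0 | a.0 has moves =a=> t5
  t5 = 0 | 0 has moves ∅
Coarsest stable partition (strong bisimilarity classes):
  B0 = {s0, t0}
  B1 = {s1, t1}
  B2 = {s2, t2}
  B3 = {s4, t4}
  B4 = {s5, t5}
  B5 = {s3, t3}
s0 ∈ B0, t0 ∈ B0 → same block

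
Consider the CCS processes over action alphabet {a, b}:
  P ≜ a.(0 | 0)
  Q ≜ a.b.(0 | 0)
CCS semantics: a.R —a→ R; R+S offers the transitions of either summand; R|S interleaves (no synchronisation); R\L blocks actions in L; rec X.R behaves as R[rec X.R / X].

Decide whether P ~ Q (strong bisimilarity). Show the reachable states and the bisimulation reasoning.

NO

Reachable graph of P (2 states):
  p0 = a.(0 | 0) :: --a--▸ p1
  p1 = 0 | 0 :: ·
Reachable graph of Q (3 states):
  q0 = a.b.(0 | 0) :: --a--▸ q1
  q1 = b.(0 | 0) :: --b--▸ q2
  q2 = 0 | 0 :: ·
Partition-refinement fixed point:
  B0 = {p0}
  B1 = {p1, q2}
  B2 = {q0}
  B3 = {q1}
p0 ∈ B0, q0 ∈ B2 → different blocks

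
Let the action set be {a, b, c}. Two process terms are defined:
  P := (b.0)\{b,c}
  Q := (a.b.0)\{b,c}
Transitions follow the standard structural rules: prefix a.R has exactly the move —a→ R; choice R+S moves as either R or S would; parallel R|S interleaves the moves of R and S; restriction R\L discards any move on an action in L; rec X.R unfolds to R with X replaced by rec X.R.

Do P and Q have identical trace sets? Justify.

LTS(P): 1 reachable states
  u0 = (b.0)\{b,c} :: stopped
LTS(Q): 2 reachable states
  v0 = (a.b.0)\{b,c} :: =a=> v1
  v1 = (b.0)\{b,c} :: stopped
Executing a from Q (initial set {v0}):
  [1] a ⇒ {v1}
  — Q admits the full trace.
Executing a from P (initial set {u0}):
  [1] a ⇒ ∅ (P stuck)

NO — witness ⟨a⟩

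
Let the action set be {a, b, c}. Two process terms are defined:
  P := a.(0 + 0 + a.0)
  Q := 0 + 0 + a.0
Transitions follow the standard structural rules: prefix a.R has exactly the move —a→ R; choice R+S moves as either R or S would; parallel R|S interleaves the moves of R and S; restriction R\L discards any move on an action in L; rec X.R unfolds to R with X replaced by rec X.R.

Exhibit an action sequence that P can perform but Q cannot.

P's transition system — 3 states:
  u0 = a.(0 + 0 + a.0) | ··a··> u1
  u1 = 0 + 0 + a.0 | ··a··> u2
  u2 = 0 | (no moves)
Q's transition system — 2 states:
  v0 = 0 + 0 + a.0 | ··a··> v1
  v1 = 0 | (no moves)
Executing aa from P (initial set {u0}):
  after a @ step 1: {u1}
  after a @ step 2: {u2}
  P completes σ.
Executing aa from Q (initial set {v0}):
  after a @ step 1: {v1}
  after a @ step 2: ∅ (Q stuck)

aa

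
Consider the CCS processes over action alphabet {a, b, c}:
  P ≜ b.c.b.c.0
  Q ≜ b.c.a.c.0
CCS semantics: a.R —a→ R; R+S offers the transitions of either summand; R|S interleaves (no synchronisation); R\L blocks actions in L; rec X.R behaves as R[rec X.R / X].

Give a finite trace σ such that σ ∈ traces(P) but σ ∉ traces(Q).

P's transition system — 5 states:
  u0 = b.c.b.c.0 → —b→ u1
  u1 = c.b.c.0 → —c→ u2
  u2 = b.c.0 → —b→ u3
  u3 = c.0 → —c→ u4
  u4 = 0 → ·
Q's transition system — 5 states:
  v0 = b.c.a.c.0 → —b→ v1
  v1 = c.a.c.0 → —c→ v2
  v2 = a.c.0 → —a→ v3
  v3 = c.0 → —c→ v4
  v4 = 0 → ·
Run σ = ⟨bcb⟩ on P: start {u0}
  after b @ step 1: {u1}
  after c @ step 2: {u2}
  after b @ step 3: {u3}
  — P admits the full trace.
Run σ = ⟨bcb⟩ on Q: start {v0}
  after b @ step 1: {v1}
  after c @ step 2: {v2}
  after b @ step 3: no successor for Q

bcb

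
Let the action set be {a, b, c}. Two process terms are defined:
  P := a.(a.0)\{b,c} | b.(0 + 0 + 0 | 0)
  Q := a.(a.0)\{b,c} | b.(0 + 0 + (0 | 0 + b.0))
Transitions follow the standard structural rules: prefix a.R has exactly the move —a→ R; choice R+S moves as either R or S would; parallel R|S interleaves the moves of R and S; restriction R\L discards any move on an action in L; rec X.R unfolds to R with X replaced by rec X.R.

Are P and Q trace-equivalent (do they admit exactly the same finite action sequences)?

P's transition system — 6 states:
  s0 = a.(a.0)\{b,c} | b.(0 + 0 + 0 | 0) → -a-> s1, -b-> s2
  s1 = (a.0)\{b,c} | b.(0 + 0 + 0 | 0) → -a-> s3, -b-> s4
  s2 = a.(a.0)\{b,c} | (0 + 0 + 0 | 0) → -a-> s4
  s3 = 0\{b,c} | b.(0 + 0 + 0 | 0) → -b-> s5
  s4 = (a.0)\{b,c} | (0 + 0 + 0 | 0) → -a-> s5
  s5 = 0\{b,c} | (0 + 0 + 0 | 0) → (no moves)
Q's transition system — 9 states:
  t0 = a.(a.0)\{b,c} | b.(0 + 0 + (0 | 0 + b.0)) → -a-> t1, -b-> t2
  t1 = (a.0)\{b,c} | b.(0 + 0 + (0 | 0 + b.0)) → -a-> t3, -b-> t4
  t2 = a.(a.0)\{b,c} | (0 + 0 + (0 | 0 + b.0)) → -a-> t4, -b-> t5
  t3 = 0\{b,c} | b.(0 + 0 + (0 | 0 + b.0)) → -b-> t6
  t4 = (a.0)\{b,c} | (0 + 0 + (0 | 0 + b.0)) → -a-> t6, -b-> t7
  t5 = a.(a.0)\{b,c} | 0 → -a-> t7
  t6 = 0\{b,c} | (0 + 0 + (0 | 0 + b.0)) → -b-> t8
  t7 = (a.0)\{b,c} | 0 → -a-> t8
  t8 = 0\{b,c} | 0 → (no moves)
Run σ = ⟨bb⟩ on Q: start {t0}
  after b @ step 1: {t2}
  after b @ step 2: {t5}
  — Q admits the full trace.
Run σ = ⟨bb⟩ on P: start {s0}
  after b @ step 1: {s2}
  after b @ step 2: ∅  — P cannot continue

trace-distinct — witness ⟨bb⟩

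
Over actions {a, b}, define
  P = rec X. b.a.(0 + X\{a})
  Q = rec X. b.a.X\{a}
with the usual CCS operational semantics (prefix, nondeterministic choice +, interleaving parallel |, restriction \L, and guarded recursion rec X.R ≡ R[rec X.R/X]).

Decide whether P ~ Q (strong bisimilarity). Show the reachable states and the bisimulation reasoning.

Reachable graph of P (4 states):
  m0 = rec X. b.a.(0 + X\{a}) | --b--▸ m1
  m1 = a.(0 + (rec X. b.a.(0 + X\{a}))\{a}) | --a--▸ m2
  m2 = 0 + (rec X. b.a.(0 + X\{a}))\{a} | --b--▸ m3
  m3 = (a.(0 + (rec X. b.a.(0 + X\{a}))\{a}))\{a} | ∅
Reachable graph of Q (4 states):
  n0 = rec X. b.a.X\{a} | --b--▸ n1
  n1 = a.(rec X. b.a.X\{a})\{a} | --a--▸ n2
  n2 = (rec X. b.a.X\{a})\{a} | --b--▸ n3
  n3 = (a.(rec X. b.a.X\{a})\{a})\{a} | ∅
Partition-refinement fixed point:
  B0 = {m0, n0}
  B1 = {m1, n1}
  B2 = {m2, n2}
  B3 = {m3, n3}
m0 ∈ B0, n0 ∈ B0 → same block

bisimilar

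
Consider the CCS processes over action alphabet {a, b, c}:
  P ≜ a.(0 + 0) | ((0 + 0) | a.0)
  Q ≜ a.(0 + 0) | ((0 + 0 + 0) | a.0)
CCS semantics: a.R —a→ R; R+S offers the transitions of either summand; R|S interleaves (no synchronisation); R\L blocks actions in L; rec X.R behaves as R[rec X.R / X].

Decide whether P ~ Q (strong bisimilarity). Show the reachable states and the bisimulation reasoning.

bisimilar

LTS(P): 4 reachable states
  u0 = a.(0 + 0) | ((0 + 0) | a.0) has moves -a-> u1, -a-> u2
  u1 = (0 + 0) | ((0 + 0) | a.0) has moves -a-> u3
  u2 = a.(0 + 0) | ((0 + 0) | 0) has moves -a-> u3
  u3 = (0 + 0) | ((0 + 0) | 0) has moves ·
LTS(Q): 4 reachable states
  v0 = a.(0 + 0) | ((0 + 0 + 0) | a.0) has moves -a-> v1, -a-> v2
  v1 = (0 + 0) | ((0 + 0 + 0) | a.0) has moves -a-> v3
  v2 = a.(0 + 0) | ((0 + 0 + 0) | 0) has moves -a-> v3
  v3 = (0 + 0) | ((0 + 0 + 0) | 0) has moves ·
Partition-refinement fixed point:
  B0 = {u0, v0}
  B1 = {u1, u2, v1, v2}
  B2 = {u3, v3}
u0 ∈ B0, v0 ∈ B0 → same block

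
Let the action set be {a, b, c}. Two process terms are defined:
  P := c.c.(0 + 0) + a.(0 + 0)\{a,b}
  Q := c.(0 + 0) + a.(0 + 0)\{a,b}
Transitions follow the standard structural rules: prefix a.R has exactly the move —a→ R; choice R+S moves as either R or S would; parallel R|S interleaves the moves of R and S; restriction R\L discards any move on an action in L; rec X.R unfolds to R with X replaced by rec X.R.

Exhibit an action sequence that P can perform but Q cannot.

cc

P's transition system — 4 states:
  s0 = c.c.(0 + 0) + a.(0 + 0)\{a,b} → —a→ s1, —c→ s2
  s1 = (0 + 0)\{a,b} → ∅
  s2 = c.(0 + 0) → —c→ s3
  s3 = 0 + 0 → ∅
Q's transition system — 3 states:
  t0 = c.(0 + 0) + a.(0 + 0)\{a,b} → —a→ t1, —c→ t2
  t1 = (0 + 0)\{a,b} → ∅
  t2 = 0 + 0 → ∅
Trace ⟨cc⟩ through P, begin at {s0}:
  [1] c ⇒ {s2}
  [2] c ⇒ {s3}
  P completes σ.
Trace ⟨cc⟩ through Q, begin at {t0}:
  [1] c ⇒ {t2}
  [2] c ⇒ ∅ (Q stuck)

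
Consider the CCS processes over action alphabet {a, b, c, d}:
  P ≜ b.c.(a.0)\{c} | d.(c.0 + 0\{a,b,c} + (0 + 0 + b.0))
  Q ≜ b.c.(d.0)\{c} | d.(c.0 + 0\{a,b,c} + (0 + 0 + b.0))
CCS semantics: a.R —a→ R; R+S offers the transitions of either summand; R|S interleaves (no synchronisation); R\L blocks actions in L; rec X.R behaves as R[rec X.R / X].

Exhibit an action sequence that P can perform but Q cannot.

bca

LTS(P): 12 reachable states
  p0 = b.c.(a.0)\{c} | d.(c.0 + 0\{a,b,c} + (0 + 0 + b.0)) → —b→ p1, —d→ p2
  p1 = c.(a.0)\{c} | d.(c.0 + 0\{a,b,c} + (0 + 0 + b.0)) → —c→ p3, —d→ p4
  p2 = b.c.(a.0)\{c} | (c.0 + 0\{a,b,c} + (0 + 0 + b.0)) → —b→ p4, —b→ p5, —c→ p5
  p3 = (a.0)\{c} | d.(c.0 + 0\{a,b,c} + (0 + 0 + b.0)) → —a→ p6, —d→ p7
  p4 = c.(a.0)\{c} | (c.0 + 0\{a,b,c} + (0 + 0 + b.0)) → —b→ p8, —c→ p7, —c→ p8
  p5 = b.c.(a.0)\{c} | 0 → —b→ p8
  p6 = 0\{c} | d.(c.0 + 0\{a,b,c} + (0 + 0 + b.0)) → —d→ p9
  p7 = (a.0)\{c} | (c.0 + 0\{a,b,c} + (0 + 0 + b.0)) → —a→ p9, —b→ p10, —c→ p10
  p8 = c.(a.0)\{c} | 0 → —c→ p10
  p9 = 0\{c} | (c.0 + 0\{a,b,c} + (0 + 0 + b.0)) → —b→ p11, —c→ p11
  p10 = (a.0)\{c} | 0 → —a→ p11
  p11 = 0\{c} | 0 → ∅
LTS(Q): 12 reachable states
  q0 = b.c.(d.0)\{c} | d.(c.0 + 0\{a,b,c} + (0 + 0 + b.0)) → —b→ q1, —d→ q2
  q1 = c.(d.0)\{c} | d.(c.0 + 0\{a,b,c} + (0 + 0 + b.0)) → —c→ q3, —d→ q4
  q2 = b.c.(d.0)\{c} | (c.0 + 0\{a,b,c} + (0 + 0 + b.0)) → —b→ q4, —b→ q5, —c→ q5
  q3 = (d.0)\{c} | d.(c.0 + 0\{a,b,c} + (0 + 0 + b.0)) → —d→ q6, —d→ q7
  q4 = c.(d.0)\{c} | (c.0 + 0\{a,b,c} + (0 + 0 + b.0)) → —b→ q8, —c→ q6, —c→ q8
  q5 = b.c.(d.0)\{c} | 0 → —b→ q8
  q6 = (d.0)\{c} | (c.0 + 0\{a,b,c} + (0 + 0 + b.0)) → —b→ q9, —c→ q9, —d→ q10
  q7 = 0\{c} | d.(c.0 + 0\{a,b,c} + (0 + 0 + b.0)) → —d→ q10
  q8 = c.(d.0)\{c} | 0 → —c→ q9
  q9 = (d.0)\{c} | 0 → —d→ q11
  q10 = 0\{c} | (c.0 + 0\{a,b,c} + (0 + 0 + b.0)) → —b→ q11, —c→ q11
  q11 = 0\{c} | 0 → ∅
Executing bca from P (initial set {p0}):
  after b @ step 1: {p1}
  after c @ step 2: {p3}
  after a @ step 3: {p6}
  — P admits the full trace.
Executing bca from Q (initial set {q0}):
  after b @ step 1: {q1}
  after c @ step 2: {q3}
  after a @ step 3: ∅ (Q stuck)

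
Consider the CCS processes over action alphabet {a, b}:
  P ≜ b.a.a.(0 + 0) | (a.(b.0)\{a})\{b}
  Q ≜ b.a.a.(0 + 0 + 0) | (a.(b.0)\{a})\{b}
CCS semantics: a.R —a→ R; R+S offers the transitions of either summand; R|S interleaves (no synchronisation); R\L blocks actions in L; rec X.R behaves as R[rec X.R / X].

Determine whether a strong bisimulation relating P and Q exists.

bisimilar

LTS(P): 8 reachable states
  s0 = b.a.a.(0 + 0) | (a.(b.0)\{a})\{b} → --a--▸ s1, --b--▸ s2
  s1 = b.a.a.(0 + 0) | (b.0)\{a}\{b} → --b--▸ s3
  s2 = a.a.(0 + 0) | (a.(b.0)\{a})\{b} → --a--▸ s3, --a--▸ s4
  s3 = a.a.(0 + 0) | (b.0)\{a}\{b} → --a--▸ s5
  s4 = a.(0 + 0) | (a.(b.0)\{a})\{b} → --a--▸ s5, --a--▸ s6
  s5 = a.(0 + 0) | (b.0)\{a}\{b} → --a--▸ s7
  s6 = (0 + 0) | (a.(b.0)\{a})\{b} → --a--▸ s7
  s7 = (0 + 0) | (b.0)\{a}\{b} → (no moves)
LTS(Q): 8 reachable states
  t0 = b.a.a.(0 + 0 + 0) | (a.(b.0)\{a})\{b} → --a--▸ t1, --b--▸ t2
  t1 = b.a.a.(0 + 0 + 0) | (b.0)\{a}\{b} → --b--▸ t3
  t2 = a.a.(0 + 0 + 0) | (a.(b.0)\{a})\{b} → --a--▸ t3, --a--▸ t4
  t3 = a.a.(0 + 0 + 0) | (b.0)\{a}\{b} → --a--▸ t5
  t4 = a.(0 + 0 + 0) | (a.(b.0)\{a})\{b} → --a--▸ t5, --a--▸ t6
  t5 = a.(0 + 0 + 0) | (b.0)\{a}\{b} → --a--▸ t7
  t6 = (0 + 0 + 0) | (a.(b.0)\{a})\{b} → --a--▸ t7
  t7 = (0 + 0 + 0) | (b.0)\{a}\{b} → (no moves)
Partition-refinement fixed point:
  B0 = {s0, t0}
  B1 = {s1, t1}
  B2 = {s3, s4, t3, t4}
  B3 = {s5, s6, t5, t6}
  B4 = {s7, t7}
  B5 = {s2, t2}
s0 ∈ B0, t0 ∈ B0 → same block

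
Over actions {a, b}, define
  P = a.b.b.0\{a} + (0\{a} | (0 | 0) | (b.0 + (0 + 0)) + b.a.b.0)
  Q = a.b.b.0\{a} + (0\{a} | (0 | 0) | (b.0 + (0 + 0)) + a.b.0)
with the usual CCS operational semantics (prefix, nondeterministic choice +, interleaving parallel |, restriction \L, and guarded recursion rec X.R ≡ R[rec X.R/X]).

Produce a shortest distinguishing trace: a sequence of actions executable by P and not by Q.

ba

Reachable graph of P (8 states):
  m0 = a.b.b.0\{a} + (0\{a} | (0 | 0) | (b.0 + (0 + 0)) + b.a.b.0) :: =a=> m1, =b=> m2, =b=> m3
  m1 = b.b.0\{a} :: =b=> m4
  m2 = 0\{a} | (0 | 0) | 0 :: stopped
  m3 = a.b.0 :: =a=> m5
  m4 = b.0\{a} :: =b=> m6
  m5 = b.0 :: =b=> m7
  m6 = 0\{a} :: stopped
  m7 = 0 :: stopped
Reachable graph of Q (7 states):
  n0 = a.b.b.0\{a} + (0\{a} | (0 | 0) | (b.0 + (0 + 0)) + a.b.0) :: =a=> n1, =a=> n2, =b=> n3
  n1 = b.0 :: =b=> n4
  n2 = b.b.0\{a} :: =b=> n5
  n3 = 0\{a} | (0 | 0) | 0 :: stopped
  n4 = 0 :: stopped
  n5 = b.0\{a} :: =b=> n6
  n6 = 0\{a} :: stopped
Executing ba from P (initial set {m0}):
  step 1 (b): {m2, m3}
  step 2 (a): {m5}
  ✓ P
Executing ba from Q (initial set {n0}):
  step 1 (b): {n3}
  step 2 (a): ∅  — Q cannot continue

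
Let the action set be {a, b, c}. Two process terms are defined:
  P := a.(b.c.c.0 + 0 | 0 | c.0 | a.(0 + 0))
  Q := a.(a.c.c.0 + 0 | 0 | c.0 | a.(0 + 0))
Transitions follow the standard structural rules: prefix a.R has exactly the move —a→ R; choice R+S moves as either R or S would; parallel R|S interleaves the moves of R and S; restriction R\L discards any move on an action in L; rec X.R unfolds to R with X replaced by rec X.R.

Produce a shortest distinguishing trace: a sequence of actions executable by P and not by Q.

P's transition system — 8 states:
  p0 = a.(b.c.c.0 + 0 | 0 | c.0 | a.(0 + 0)) ⊢ ··a··> p1
  p1 = b.c.c.0 + 0 | 0 | c.0 | a.(0 + 0) ⊢ ··a··> p2, ··b··> p3, ··c··> p4
  p2 = 0 | 0 | c.0 | (0 + 0) ⊢ ··c··> p5
  p3 = c.c.0 ⊢ ··c··> p6
  p4 = 0 | 0 | 0 | a.(0 + 0) ⊢ ··a··> p5
  p5 = 0 | 0 | 0 | (0 + 0) ⊢ ∅
  p6 = c.0 ⊢ ··c··> p7
  p7 = 0 ⊢ ∅
Q's transition system — 8 states:
  q0 = a.(a.c.c.0 + 0 | 0 | c.0 | a.(0 + 0)) ⊢ ··a··> q1
  q1 = a.c.c.0 + 0 | 0 | c.0 | a.(0 + 0) ⊢ ··a··> q2, ··a··> q3, ··c··> q4
  q2 = 0 | 0 | c.0 | (0 + 0) ⊢ ··c··> q5
  q3 = c.c.0 ⊢ ··c··> q6
  q4 = 0 | 0 | 0 | a.(0 + 0) ⊢ ··a··> q5
  q5 = 0 | 0 | 0 | (0 + 0) ⊢ ∅
  q6 = c.0 ⊢ ··c··> q7
  q7 = 0 ⊢ ∅
Run σ = ⟨ab⟩ on P: start {p0}
  [1] a ⇒ {p1}
  [2] b ⇒ {p3}
  — P admits the full trace.
Run σ = ⟨ab⟩ on Q: start {q0}
  [1] a ⇒ {q1}
  [2] b ⇒ ∅  — Q cannot continue

ab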